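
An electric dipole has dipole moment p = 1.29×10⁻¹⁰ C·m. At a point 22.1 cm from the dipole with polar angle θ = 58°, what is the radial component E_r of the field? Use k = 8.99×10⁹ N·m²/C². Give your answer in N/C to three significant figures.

For a dipole, E_r = (2kp cosθ)/r³.
kp/r³ = (8.99×10⁹)(1.29×10⁻¹⁰)/(0.221)³ = 107.4 N/C.
E_r = 2·107.4·cos58° = 113.9 N/C.

E_r ≈ 114 N/C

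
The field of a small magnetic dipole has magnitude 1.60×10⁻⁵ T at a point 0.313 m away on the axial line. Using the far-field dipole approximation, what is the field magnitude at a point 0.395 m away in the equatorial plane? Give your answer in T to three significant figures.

Dipole fields scale as 1/r³ in the far field.
The axial field is twice the equatorial field at the same r, so the geometry factor is 1/2.
B₂ = B₁ · (1/2) · (r₁/r₂)³ = 1.60×10⁻⁵ · 0.5 · (0.313/0.395)³.
(r₁/r₂)³ = (0.7924)³ = 0.4976.
B₂ ≈ 3.980×10⁻⁶ T.

B ≈ 3.98×10⁻⁶ T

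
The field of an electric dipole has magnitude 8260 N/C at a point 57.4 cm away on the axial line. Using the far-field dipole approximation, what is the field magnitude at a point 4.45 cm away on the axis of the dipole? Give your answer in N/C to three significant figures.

Dipole fields scale as 1/r³ in the far field; the geometry is the same at both points.
E₂ = E₁ · (r₁/r₂)³ = 8260 · (57.4/4.45)³.
(r₁/r₂)³ = (12.9)³ = 2146.
E₂ ≈ 1.773×10⁷ N/C.

E ≈ 1.77×10⁷ N/C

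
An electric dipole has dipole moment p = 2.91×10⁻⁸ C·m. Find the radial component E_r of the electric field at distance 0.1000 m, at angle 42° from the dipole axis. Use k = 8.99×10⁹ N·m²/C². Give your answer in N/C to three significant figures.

For a dipole, E_r = (2kp cosθ)/r³.
kp/r³ = (8.99×10⁹)(2.91×10⁻⁸)/(0.100)³ = 2.616×10⁵ N/C.
E_r = 2·2.616×10⁵·cos42° = 3.888×10⁵ N/C.

E_r ≈ 3.89×10⁵ N/C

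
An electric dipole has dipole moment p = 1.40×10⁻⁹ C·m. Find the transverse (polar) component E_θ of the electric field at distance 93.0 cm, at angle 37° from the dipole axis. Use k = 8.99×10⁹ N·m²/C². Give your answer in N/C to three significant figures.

For a dipole, E_θ = (kp sinθ)/r³.
kp/r³ = (8.99×10⁹)(1.40×10⁻⁹)/(0.930)³ = 15.65 N/C.
E_θ = 15.65·sin37° = 9.417 N/C.

E_θ ≈ 9.42 N/C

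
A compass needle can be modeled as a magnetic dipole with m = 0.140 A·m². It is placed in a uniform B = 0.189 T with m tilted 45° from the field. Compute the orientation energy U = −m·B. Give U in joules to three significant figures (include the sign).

U = −m·B = −mB cosθ.
U = −(0.140)(0.189)·cos45° = -0.01871 J.

U ≈ -0.0187 J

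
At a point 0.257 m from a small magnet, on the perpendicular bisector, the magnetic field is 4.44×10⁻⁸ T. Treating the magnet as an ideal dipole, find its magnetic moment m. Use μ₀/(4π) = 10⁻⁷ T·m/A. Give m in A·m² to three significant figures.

m ≈ 0.00754 A·m²

In the equatorial plane B = (μ₀/4π)·m/r³, so m = Br³·4π/(μ₀).
m = (4.44×10⁻⁸)·(0.257)³ / (10⁻⁷) = 0.007537 A·m².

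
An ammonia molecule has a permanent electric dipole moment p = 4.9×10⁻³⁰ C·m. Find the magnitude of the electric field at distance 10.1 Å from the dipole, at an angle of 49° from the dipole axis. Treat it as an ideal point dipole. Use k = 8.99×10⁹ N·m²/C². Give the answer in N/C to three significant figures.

At angle θ the dipole field magnitude is E = (kp/r³)·√(1 + 3cos²θ).
kp/r³ = (8.99×10⁹)(4.90×10⁻³⁰) / (1.01×10⁻⁹)³ = 4.276×10⁷ N/C.
√(1 + 3cos²49°) = √(1 + 3·0.4304) = √2.2912 ≈ 1.5137.
E ≈ 4.276×10⁷ × 1.514 = 6.472×10⁷ N/C.

E ≈ 6.47×10⁷ N/C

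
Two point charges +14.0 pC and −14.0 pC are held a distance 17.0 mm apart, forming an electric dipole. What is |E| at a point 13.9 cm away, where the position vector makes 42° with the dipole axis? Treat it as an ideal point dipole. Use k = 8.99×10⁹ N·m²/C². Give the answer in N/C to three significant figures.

Dipole moment p = qd = (1.40×10⁻¹¹ C)(0.0170 m) = 2.38×10⁻¹³ C·m.
At angle θ the dipole field magnitude is E = (kp/r³)·√(1 + 3cos²θ).
kp/r³ = (8.99×10⁹)(2.38×10⁻¹³) / (0.139)³ = 0.7967 N/C.
√(1 + 3cos²42°) = √(1 + 3·0.5523) = √2.6568 ≈ 1.6300.
E ≈ 0.7967 × 1.630 = 1.299 N/C.

E ≈ 1.30 N/C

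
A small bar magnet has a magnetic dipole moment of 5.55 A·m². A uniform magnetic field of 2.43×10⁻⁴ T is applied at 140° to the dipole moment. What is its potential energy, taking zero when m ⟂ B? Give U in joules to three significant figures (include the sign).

U ≈ 0.00103 J

U = −m·B = −mB cosθ.
U = −(5.55)(2.43×10⁻⁴)·cos140° = 0.001033 J.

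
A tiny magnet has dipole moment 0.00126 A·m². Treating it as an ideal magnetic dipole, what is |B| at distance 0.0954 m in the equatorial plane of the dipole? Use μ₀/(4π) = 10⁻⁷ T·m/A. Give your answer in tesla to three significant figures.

B ≈ 1.45×10⁻⁷ T

In the equatorial plane B = (μ₀/4π)·m/r³ (half the axial value).
B = (10⁻⁷)·(0.00126) / (0.0954)³ = 1.451×10⁻⁷ T.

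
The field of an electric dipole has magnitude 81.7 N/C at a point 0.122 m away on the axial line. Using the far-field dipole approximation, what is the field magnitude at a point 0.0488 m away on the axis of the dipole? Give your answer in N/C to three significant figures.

E ≈ 1280 N/C

Dipole fields scale as 1/r³ in the far field; the geometry is the same at both points.
E₂ = E₁ · (r₁/r₂)³ = 81.7 · (0.122/0.0488)³.
(r₁/r₂)³ = (2.5)³ = 15.62.
E₂ ≈ 1277 N/C.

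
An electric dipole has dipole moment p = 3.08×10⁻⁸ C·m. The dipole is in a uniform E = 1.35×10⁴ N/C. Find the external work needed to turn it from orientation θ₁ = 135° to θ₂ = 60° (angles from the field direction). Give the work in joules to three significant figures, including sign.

W_ext = ΔU = U(θ₂) − U(θ₁) = −pE cosθ₂ − (−pE cosθ₁) = pE(cosθ₁ − cosθ₂).
W = (3.08×10⁻⁸)(1.35×10⁴)·(cos135° − cos60°) = (4.158×10⁻⁴)·(-1.2071) = -5.019×10⁻⁴ J.

W ≈ -5.02×10⁻⁴ J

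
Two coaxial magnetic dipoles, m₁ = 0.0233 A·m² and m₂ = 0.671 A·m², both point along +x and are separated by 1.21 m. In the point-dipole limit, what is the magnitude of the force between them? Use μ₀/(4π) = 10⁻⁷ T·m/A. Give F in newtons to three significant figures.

On-axis B of dipole 1: B = (μ₀/4π)·2m₁/r³. Force on dipole 2: F = m₂·dB/dr.
dB/dr = −(μ₀/4π)·6m₁/r⁴, so |F| = (μ₀/4π)·6m₁m₂/r⁴.
F = 6(10⁻⁷)(0.0233)(0.671)/(1.21)⁴ = 4.376×10⁻⁹ N.

F ≈ 4.38×10⁻⁹ N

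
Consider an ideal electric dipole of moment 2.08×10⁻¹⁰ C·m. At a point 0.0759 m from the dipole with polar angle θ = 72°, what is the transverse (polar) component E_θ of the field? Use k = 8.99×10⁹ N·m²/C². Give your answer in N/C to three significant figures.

For a dipole, E_θ = (kp sinθ)/r³.
kp/r³ = (8.99×10⁹)(2.08×10⁻¹⁰)/(0.0759)³ = 4277 N/C.
E_θ = 4277·sin72° = 4067 N/C.

E_θ ≈ 4070 N/C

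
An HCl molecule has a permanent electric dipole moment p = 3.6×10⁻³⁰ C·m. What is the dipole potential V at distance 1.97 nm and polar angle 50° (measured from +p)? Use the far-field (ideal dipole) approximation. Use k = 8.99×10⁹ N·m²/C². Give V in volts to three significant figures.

The dipole potential is V = kp cosθ / r².
V = (8.99×10⁹)(3.60×10⁻³⁰)·cos50° / (1.97×10⁻⁹)² = 0.005360 V.

V ≈ 0.00536 V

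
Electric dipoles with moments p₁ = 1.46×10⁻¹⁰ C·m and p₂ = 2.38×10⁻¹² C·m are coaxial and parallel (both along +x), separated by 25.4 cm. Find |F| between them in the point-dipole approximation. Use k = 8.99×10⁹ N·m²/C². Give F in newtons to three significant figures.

On-axis field of dipole 1 at distance r: E = 2kp₁/r³. Force on dipole 2 is F = p₂·dE/dr (gradient along axis).
dE/dr = −6kp₁/r⁴, so |F| = 6kp₁p₂/r⁴ (attractive for aligned moments).
F = 6(8.99×10⁹)(1.46×10⁻¹⁰)(2.38×10⁻¹²)/(0.254)⁴ = 4.503×10⁻⁹ N.

F ≈ 4.50×10⁻⁹ N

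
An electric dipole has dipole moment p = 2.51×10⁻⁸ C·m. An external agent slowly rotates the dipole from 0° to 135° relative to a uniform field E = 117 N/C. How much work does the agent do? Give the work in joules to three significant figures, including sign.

W ≈ 5.01×10⁻⁶ J

W_ext = ΔU = U(θ₂) − U(θ₁) = −pE cosθ₂ − (−pE cosθ₁) = pE(cosθ₁ − cosθ₂).
W = (2.51×10⁻⁸)(117)·(cos0° − cos135°) = (2.937×10⁻⁶)·(+1.7071) = 5.013×10⁻⁶ J.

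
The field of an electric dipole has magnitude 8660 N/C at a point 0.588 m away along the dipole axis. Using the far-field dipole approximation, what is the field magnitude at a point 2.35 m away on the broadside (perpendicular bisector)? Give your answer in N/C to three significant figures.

E ≈ 67.8 N/C

Dipole fields scale as 1/r³ in the far field.
The axial field is twice the equatorial field at the same r, so the geometry factor is 1/2.
E₂ = E₁ · (1/2) · (r₁/r₂)³ = 8660 · 0.5 · (0.588/2.35)³.
(r₁/r₂)³ = (0.2502)³ = 0.01566.
E₂ ≈ 67.83 N/C.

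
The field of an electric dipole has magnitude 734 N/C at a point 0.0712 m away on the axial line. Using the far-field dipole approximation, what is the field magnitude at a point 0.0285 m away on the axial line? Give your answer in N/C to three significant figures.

Dipole fields scale as 1/r³ in the far field; the geometry is the same at both points.
E₂ = E₁ · (r₁/r₂)³ = 734 · (0.0712/0.0285)³.
(r₁/r₂)³ = (2.498)³ = 15.59.
E₂ ≈ 1.144×10⁴ N/C.

E ≈ 1.14×10⁴ N/C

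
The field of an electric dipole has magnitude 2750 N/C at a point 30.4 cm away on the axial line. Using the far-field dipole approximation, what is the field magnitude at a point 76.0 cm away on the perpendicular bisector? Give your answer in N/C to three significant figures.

E ≈ 88.0 N/C

Dipole fields scale as 1/r³ in the far field.
The axial field is twice the equatorial field at the same r, so the geometry factor is 1/2.
E₂ = E₁ · (1/2) · (r₁/r₂)³ = 2750 · 0.5 · (30.4/76.0)³.
(r₁/r₂)³ = (0.4)³ = 0.064.
E₂ ≈ 88.00 N/C.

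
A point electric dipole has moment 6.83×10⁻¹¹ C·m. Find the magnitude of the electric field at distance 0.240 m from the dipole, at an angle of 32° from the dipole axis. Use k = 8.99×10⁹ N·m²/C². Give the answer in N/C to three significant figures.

E ≈ 78.9 N/C

At angle θ the dipole field magnitude is E = (kp/r³)·√(1 + 3cos²θ).
kp/r³ = (8.99×10⁹)(6.83×10⁻¹¹) / (0.240)³ = 44.42 N/C.
√(1 + 3cos²32°) = √(1 + 3·0.7192) = √3.1576 ≈ 1.7770.
E ≈ 44.42 × 1.777 = 78.93 N/C.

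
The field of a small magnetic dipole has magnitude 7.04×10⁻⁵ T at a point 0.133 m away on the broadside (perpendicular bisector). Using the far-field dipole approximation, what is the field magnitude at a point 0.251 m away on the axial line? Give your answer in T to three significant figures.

B ≈ 2.09×10⁻⁵ T

Dipole fields scale as 1/r³ in the far field.
The axial field is twice the equatorial field at the same r, so the geometry factor is 2/1.
B₂ = B₁ · (2/1) · (r₁/r₂)³ = 7.04×10⁻⁵ · 2 · (0.133/0.251)³.
(r₁/r₂)³ = (0.5299)³ = 0.1488.
B₂ ≈ 2.095×10⁻⁵ T.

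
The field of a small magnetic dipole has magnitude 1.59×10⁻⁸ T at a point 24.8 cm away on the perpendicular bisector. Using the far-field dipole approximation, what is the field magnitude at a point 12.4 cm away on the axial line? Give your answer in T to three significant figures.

Dipole fields scale as 1/r³ in the far field.
The axial field is twice the equatorial field at the same r, so the geometry factor is 2/1.
B₂ = B₁ · (2/1) · (r₁/r₂)³ = 1.59×10⁻⁸ · 2 · (24.8/12.4)³.
(r₁/r₂)³ = (2)³ = 8.
B₂ ≈ 2.544×10⁻⁷ T.

B ≈ 2.54×10⁻⁷ T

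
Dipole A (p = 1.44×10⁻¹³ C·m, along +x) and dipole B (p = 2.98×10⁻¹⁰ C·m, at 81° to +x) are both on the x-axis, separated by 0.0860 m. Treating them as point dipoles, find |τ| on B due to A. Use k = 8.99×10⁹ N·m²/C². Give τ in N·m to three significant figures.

τ ≈ 1.20×10⁻⁹ N·m

The second dipole sits on the axis of the first, so the field there is axial: E₁ = 2kp₁/r³ along +x.
E₁ = 2(8.99×10⁹)(1.44×10⁻¹³)/(0.0860)³ = 4.071 N/C.
Torque on the second dipole: τ = p₂ E₁ sinθ.
τ = (2.98×10⁻¹⁰)(4.071)·sin81° = 1.198×10⁻⁹ N·m.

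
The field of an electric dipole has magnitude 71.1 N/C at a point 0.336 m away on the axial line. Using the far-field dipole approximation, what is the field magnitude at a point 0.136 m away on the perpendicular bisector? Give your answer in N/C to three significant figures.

E ≈ 536 N/C

Dipole fields scale as 1/r³ in the far field.
The axial field is twice the equatorial field at the same r, so the geometry factor is 1/2.
E₂ = E₁ · (1/2) · (r₁/r₂)³ = 71.1 · 0.5 · (0.336/0.136)³.
(r₁/r₂)³ = (2.471)³ = 15.08.
E₂ ≈ 536.1 N/C.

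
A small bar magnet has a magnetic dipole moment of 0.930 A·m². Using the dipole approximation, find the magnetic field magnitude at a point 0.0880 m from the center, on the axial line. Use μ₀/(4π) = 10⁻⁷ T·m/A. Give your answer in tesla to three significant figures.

B ≈ 2.73×10⁻⁴ T

On axis B = (μ₀/4π)·2m/r³.
B = 2·(10⁻⁷)·(0.930) / (0.0880)³ = 2.729×10⁻⁴ T.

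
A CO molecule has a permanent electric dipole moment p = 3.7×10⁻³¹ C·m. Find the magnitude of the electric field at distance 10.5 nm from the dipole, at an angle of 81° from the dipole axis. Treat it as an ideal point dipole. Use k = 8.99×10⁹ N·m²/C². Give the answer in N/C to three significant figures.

At angle θ the dipole field magnitude is E = (kp/r³)·√(1 + 3cos²θ).
kp/r³ = (8.99×10⁹)(3.70×10⁻³¹) / (1.05×10⁻⁸)³ = 2873 N/C.
√(1 + 3cos²81°) = √(1 + 3·0.0245) = √1.0734 ≈ 1.0361.
E ≈ 2873 × 1.036 = 2977 N/C.

E ≈ 2980 N/C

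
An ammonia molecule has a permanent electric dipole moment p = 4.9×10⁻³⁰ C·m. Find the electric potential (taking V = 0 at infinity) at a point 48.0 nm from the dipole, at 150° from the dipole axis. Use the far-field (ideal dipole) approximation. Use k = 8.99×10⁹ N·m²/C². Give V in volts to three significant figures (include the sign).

The dipole potential is V = kp cosθ / r².
V = (8.99×10⁹)(4.90×10⁻³⁰)·cos150° / (4.80×10⁻⁸)² = -1.656×10⁻⁵ V.

V ≈ -1.66×10⁻⁵ V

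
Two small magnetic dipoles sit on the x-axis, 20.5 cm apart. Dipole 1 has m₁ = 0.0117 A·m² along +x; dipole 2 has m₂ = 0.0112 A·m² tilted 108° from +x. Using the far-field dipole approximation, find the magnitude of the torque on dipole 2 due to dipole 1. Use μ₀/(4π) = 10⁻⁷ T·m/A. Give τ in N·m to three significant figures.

Dipole B is on the axis of dipole A, so B₁ there is axial: B₁ = (μ₀/4π)·2m₁/r³ along +x.
B₁ = 2(10⁻⁷)(0.0117)/(0.205)³ = 2.716×10⁻⁷ T.
τ = m₂ B₁ sinθ.
τ = (0.0112)(2.716×10⁻⁷)·sin108° = 2.893×10⁻⁹ N·m.

τ ≈ 2.89×10⁻⁹ N·m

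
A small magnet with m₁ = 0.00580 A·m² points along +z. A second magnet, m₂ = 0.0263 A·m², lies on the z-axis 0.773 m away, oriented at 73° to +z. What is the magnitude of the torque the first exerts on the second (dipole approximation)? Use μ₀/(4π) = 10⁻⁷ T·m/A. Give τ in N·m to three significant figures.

τ ≈ 6.32×10⁻¹¹ N·m

Dipole B is on the axis of dipole A, so B₁ there is axial: B₁ = (μ₀/4π)·2m₁/r³ along +z.
B₁ = 2(10⁻⁷)(0.00580)/(0.773)³ = 2.511×10⁻⁹ T.
τ = m₂ B₁ sinθ.
τ = (0.0263)(2.511×10⁻⁹)·sin73° = 6.316×10⁻¹¹ N·m.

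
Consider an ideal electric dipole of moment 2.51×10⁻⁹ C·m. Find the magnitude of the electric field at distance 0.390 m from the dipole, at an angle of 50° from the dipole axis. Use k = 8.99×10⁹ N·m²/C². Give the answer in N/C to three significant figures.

At angle θ the dipole field magnitude is E = (kp/r³)·√(1 + 3cos²θ).
kp/r³ = (8.99×10⁹)(2.51×10⁻⁹) / (0.390)³ = 380.4 N/C.
√(1 + 3cos²50°) = √(1 + 3·0.4132) = √2.2395 ≈ 1.4965.
E ≈ 380.4 × 1.497 = 569.3 N/C.

E ≈ 569 N/C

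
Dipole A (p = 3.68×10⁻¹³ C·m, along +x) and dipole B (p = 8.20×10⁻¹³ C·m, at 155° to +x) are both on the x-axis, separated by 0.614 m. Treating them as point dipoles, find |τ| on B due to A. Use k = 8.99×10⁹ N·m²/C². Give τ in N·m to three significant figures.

The second dipole sits on the axis of the first, so the field there is axial: E₁ = 2kp₁/r³ along +x.
E₁ = 2(8.99×10⁹)(3.68×10⁻¹³)/(0.614)³ = 0.02858 N/C.
Torque on the second dipole: τ = p₂ E₁ sinθ.
τ = (8.20×10⁻¹³)(0.02858)·sin155° = 9.906×10⁻¹⁵ N·m.

τ ≈ 9.91×10⁻¹⁵ N·m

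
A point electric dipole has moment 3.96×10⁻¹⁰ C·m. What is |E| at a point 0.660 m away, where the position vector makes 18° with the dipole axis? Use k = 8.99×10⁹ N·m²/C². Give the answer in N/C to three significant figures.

E ≈ 23.9 N/C

At angle θ the dipole field magnitude is E = (kp/r³)·√(1 + 3cos²θ).
kp/r³ = (8.99×10⁹)(3.96×10⁻¹⁰) / (0.660)³ = 12.38 N/C.
√(1 + 3cos²18°) = √(1 + 3·0.9045) = √3.7135 ≈ 1.9271.
E ≈ 12.38 × 1.927 = 23.86 N/C.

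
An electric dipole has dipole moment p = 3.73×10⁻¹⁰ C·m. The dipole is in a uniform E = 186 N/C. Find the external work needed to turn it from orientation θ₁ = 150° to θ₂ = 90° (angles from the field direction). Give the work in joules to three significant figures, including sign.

W_ext = ΔU = U(θ₂) − U(θ₁) = −pE cosθ₂ − (−pE cosθ₁) = pE(cosθ₁ − cosθ₂).
W = (3.73×10⁻¹⁰)(186)·(cos150° − cos90°) = (6.938×10⁻⁸)·(-0.8660) = -6.008×10⁻⁸ J.

W ≈ -6.01×10⁻⁸ J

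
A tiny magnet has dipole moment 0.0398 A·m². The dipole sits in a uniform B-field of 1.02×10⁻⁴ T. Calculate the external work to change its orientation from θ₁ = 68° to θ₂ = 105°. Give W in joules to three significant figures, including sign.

W_ext = ΔU = −mB cosθ₂ + mB cosθ₁ = mB(cosθ₁ − cosθ₂).
W = (0.0398)(1.02×10⁻⁴)·(cos68° − cos105°) = (4.060×10⁻⁶)·(+0.6334) = 2.571×10⁻⁶ J.

W ≈ 2.57×10⁻⁶ J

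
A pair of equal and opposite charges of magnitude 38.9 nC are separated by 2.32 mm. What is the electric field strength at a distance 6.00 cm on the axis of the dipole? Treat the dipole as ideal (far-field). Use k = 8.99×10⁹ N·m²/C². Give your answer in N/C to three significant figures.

Dipole moment p = qd = (3.89×10⁻⁸ C)(0.00232 m) = 9.025×10⁻¹¹ C·m.
On the dipole axis E = 2kp/r³.
E = 2·(8.99×10⁹)(9.025×10⁻¹¹) / (0.0600)³ = 7512 N/C.

E ≈ 7510 N/C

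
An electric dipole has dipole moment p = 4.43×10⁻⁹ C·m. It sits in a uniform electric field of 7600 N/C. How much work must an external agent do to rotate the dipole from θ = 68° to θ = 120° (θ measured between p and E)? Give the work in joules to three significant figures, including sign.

W_ext = ΔU = U(θ₂) − U(θ₁) = −pE cosθ₂ − (−pE cosθ₁) = pE(cosθ₁ − cosθ₂).
W = (4.43×10⁻⁹)(7600)·(cos68° − cos120°) = (3.367×10⁻⁵)·(+0.8746) = 2.945×10⁻⁵ J.

W ≈ 2.94×10⁻⁵ J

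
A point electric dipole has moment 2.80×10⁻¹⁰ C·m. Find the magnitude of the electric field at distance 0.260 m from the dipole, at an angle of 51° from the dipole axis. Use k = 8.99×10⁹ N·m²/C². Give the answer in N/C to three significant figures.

E ≈ 212 N/C

At angle θ the dipole field magnitude is E = (kp/r³)·√(1 + 3cos²θ).
kp/r³ = (8.99×10⁹)(2.80×10⁻¹⁰) / (0.260)³ = 143.2 N/C.
√(1 + 3cos²51°) = √(1 + 3·0.3960) = √2.1881 ≈ 1.4792.
E ≈ 143.2 × 1.479 = 211.9 N/C.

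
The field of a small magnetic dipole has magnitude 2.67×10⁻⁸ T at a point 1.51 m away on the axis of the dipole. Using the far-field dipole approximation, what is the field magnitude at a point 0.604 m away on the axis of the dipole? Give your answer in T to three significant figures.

B ≈ 4.17×10⁻⁷ T

Dipole fields scale as 1/r³ in the far field; the geometry is the same at both points.
B₂ = B₁ · (r₁/r₂)³ = 2.67×10⁻⁸ · (1.51/0.604)³.
(r₁/r₂)³ = (2.5)³ = 15.62.
B₂ ≈ 4.172×10⁻⁷ T.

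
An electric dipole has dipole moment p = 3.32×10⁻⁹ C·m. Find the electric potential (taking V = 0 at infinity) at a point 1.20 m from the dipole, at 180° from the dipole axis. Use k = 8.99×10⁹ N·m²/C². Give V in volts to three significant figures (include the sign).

The dipole potential is V = kp cosθ / r².
V = (8.99×10⁹)(3.32×10⁻⁹)·cos180° / (1.20)² = -20.73 V.

V ≈ -20.7 V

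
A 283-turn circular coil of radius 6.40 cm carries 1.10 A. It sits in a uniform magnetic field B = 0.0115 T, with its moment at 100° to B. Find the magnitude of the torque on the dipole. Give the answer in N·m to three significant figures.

τ ≈ 0.0454 N·m

m = NIA = NIπa² = 283·(1.10)·π·(0.0640)² = 4.006 A·m².
Torque on a magnetic dipole: τ = mB sinθ.
τ = (4.006)(0.0115)·sin100° = 0.04537 N·m.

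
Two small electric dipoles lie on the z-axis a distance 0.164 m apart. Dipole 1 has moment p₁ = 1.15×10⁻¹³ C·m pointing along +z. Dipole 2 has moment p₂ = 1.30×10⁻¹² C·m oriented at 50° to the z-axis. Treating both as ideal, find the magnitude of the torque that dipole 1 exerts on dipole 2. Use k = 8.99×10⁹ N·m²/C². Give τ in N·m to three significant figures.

The second dipole sits on the axis of the first, so the field there is axial: E₁ = 2kp₁/r³ along +z.
E₁ = 2(8.99×10⁹)(1.15×10⁻¹³)/(0.164)³ = 0.4688 N/C.
Torque on the second dipole: τ = p₂ E₁ sinθ.
τ = (1.30×10⁻¹²)(0.4688)·sin50° = 4.668×10⁻¹³ N·m.

τ ≈ 4.67×10⁻¹³ N·m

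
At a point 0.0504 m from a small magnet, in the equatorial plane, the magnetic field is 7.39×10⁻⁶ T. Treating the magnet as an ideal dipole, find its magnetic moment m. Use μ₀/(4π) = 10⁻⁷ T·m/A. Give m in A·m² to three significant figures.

m ≈ 0.00946 A·m²

In the equatorial plane B = (μ₀/4π)·m/r³, so m = Br³·4π/(μ₀).
m = (7.39×10⁻⁶)·(0.0504)³ / (10⁻⁷) = 0.009461 A·m².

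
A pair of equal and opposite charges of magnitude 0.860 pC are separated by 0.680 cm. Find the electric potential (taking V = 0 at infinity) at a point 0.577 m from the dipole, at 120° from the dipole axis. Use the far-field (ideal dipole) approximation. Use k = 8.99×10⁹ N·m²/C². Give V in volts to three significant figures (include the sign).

Dipole moment p = qd = (8.60×10⁻¹³ C)(0.00680 m) = 5.848×10⁻¹⁵ C·m.
The dipole potential is V = kp cosθ / r².
V = (8.99×10⁹)(5.848×10⁻¹⁵)·cos120° / (0.577)² = -7.896×10⁻⁵ V.

V ≈ -7.90×10⁻⁵ V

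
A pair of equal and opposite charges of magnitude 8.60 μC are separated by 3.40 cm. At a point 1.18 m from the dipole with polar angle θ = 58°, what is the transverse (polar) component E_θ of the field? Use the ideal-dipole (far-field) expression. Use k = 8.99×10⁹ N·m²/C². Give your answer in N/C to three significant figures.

E_θ ≈ 1360 N/C

Dipole moment p = qd = (8.60×10⁻⁶ C)(0.0340 m) = 2.924×10⁻⁷ C·m.
For a dipole, E_θ = (kp sinθ)/r³.
kp/r³ = (8.99×10⁹)(2.924×10⁻⁷)/(1.18)³ = 1600 N/C.
E_θ = 1600·sin58° = 1357 N/C.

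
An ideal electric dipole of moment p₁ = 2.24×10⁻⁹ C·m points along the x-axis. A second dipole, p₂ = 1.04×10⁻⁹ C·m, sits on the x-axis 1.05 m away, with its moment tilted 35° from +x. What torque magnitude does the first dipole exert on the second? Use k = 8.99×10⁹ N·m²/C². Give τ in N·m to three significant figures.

τ ≈ 2.08×10⁻⁸ N·m

The second dipole sits on the axis of the first, so the field there is axial: E₁ = 2kp₁/r³ along +x.
E₁ = 2(8.99×10⁹)(2.24×10⁻⁹)/(1.05)³ = 34.79 N/C.
Torque on the second dipole: τ = p₂ E₁ sinθ.
τ = (1.04×10⁻⁹)(34.79)·sin35° = 2.075×10⁻⁸ N·m.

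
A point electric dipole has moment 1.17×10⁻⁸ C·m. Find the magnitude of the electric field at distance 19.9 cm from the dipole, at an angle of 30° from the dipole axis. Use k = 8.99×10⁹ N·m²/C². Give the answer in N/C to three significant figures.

At angle θ the dipole field magnitude is E = (kp/r³)·√(1 + 3cos²θ).
kp/r³ = (8.99×10⁹)(1.17×10⁻⁸) / (0.199)³ = 1.335×10⁴ N/C.
√(1 + 3cos²30°) = √(1 + 3·0.7500) = √3.2500 ≈ 1.8028.
E ≈ 1.335×10⁴ × 1.803 = 2.406×10⁴ N/C.

E ≈ 2.41×10⁴ N/C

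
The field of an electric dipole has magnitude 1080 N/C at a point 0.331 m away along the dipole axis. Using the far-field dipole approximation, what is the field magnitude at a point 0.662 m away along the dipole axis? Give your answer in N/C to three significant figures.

E ≈ 135 N/C

Dipole fields scale as 1/r³ in the far field; the geometry is the same at both points.
E₂ = E₁ · (r₁/r₂)³ = 1080 · (0.331/0.662)³.
(r₁/r₂)³ = (0.5)³ = 0.125.
E₂ ≈ 135.0 N/C.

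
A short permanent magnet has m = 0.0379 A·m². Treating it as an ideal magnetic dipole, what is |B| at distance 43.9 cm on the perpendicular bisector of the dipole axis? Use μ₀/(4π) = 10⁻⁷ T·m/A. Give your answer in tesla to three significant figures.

B ≈ 4.48×10⁻⁸ T

In the equatorial plane B = (μ₀/4π)·m/r³ (half the axial value).
B = (10⁻⁷)·(0.0379) / (0.439)³ = 4.480×10⁻⁸ T.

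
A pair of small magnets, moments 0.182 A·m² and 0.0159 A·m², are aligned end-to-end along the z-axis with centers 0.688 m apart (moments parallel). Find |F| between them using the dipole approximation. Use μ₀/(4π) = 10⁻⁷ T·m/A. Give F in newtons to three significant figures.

F ≈ 7.75×10⁻⁹ N

On-axis B of dipole 1: B = (μ₀/4π)·2m₁/r³. Force on dipole 2: F = m₂·dB/dr.
dB/dr = −(μ₀/4π)·6m₁/r⁴, so |F| = (μ₀/4π)·6m₁m₂/r⁴.
F = 6(10⁻⁷)(0.182)(0.0159)/(0.688)⁴ = 7.749×10⁻⁹ N.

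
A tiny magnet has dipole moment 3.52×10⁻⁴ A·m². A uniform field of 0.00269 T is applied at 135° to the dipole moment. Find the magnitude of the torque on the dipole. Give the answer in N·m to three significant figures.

τ ≈ 6.70×10⁻⁷ N·m

Torque on a magnetic dipole: τ = mB sinθ.
τ = (3.52×10⁻⁴)(0.00269)·sin135° = 6.695×10⁻⁷ N·m.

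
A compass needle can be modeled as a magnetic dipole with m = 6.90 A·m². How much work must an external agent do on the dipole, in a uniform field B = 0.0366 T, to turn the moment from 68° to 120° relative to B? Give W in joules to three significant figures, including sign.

W ≈ 0.221 J

W_ext = ΔU = −mB cosθ₂ + mB cosθ₁ = mB(cosθ₁ − cosθ₂).
W = (6.90)(0.0366)·(cos68° − cos120°) = (0.2525)·(+0.8746) = 0.2209 J.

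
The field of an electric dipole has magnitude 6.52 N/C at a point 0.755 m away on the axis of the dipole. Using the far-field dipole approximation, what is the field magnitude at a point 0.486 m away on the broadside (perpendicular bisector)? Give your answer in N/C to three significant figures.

E ≈ 12.2 N/C

Dipole fields scale as 1/r³ in the far field.
The axial field is twice the equatorial field at the same r, so the geometry factor is 1/2.
E₂ = E₁ · (1/2) · (r₁/r₂)³ = 6.52 · 0.5 · (0.755/0.486)³.
(r₁/r₂)³ = (1.553)³ = 3.749.
E₂ ≈ 12.22 N/C.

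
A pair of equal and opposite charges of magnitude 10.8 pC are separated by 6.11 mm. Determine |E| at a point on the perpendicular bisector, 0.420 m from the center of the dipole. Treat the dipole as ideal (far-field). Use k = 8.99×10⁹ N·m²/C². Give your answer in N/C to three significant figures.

E ≈ 0.00801 N/C

Dipole moment p = qd = (1.08×10⁻¹¹ C)(0.00611 m) = 6.599×10⁻¹⁴ C·m.
On the perpendicular bisector E = kp/r³ (half the axial value at the same distance).
E = (8.99×10⁹)(6.599×10⁻¹⁴) / (0.420)³ = 0.008007 N/C.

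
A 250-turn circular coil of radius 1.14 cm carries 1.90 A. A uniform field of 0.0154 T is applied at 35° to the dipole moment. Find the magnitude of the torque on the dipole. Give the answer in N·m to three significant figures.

m = NIA = NIπa² = 250·(1.90)·π·(0.0114)² = 0.1939 A·m².
Torque on a magnetic dipole: τ = mB sinθ.
τ = (0.1939)(0.0154)·sin35° = 0.001713 N·m.

τ ≈ 0.00171 N·m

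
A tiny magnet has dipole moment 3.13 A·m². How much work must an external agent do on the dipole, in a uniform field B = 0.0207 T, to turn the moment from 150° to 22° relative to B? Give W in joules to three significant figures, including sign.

W ≈ -0.116 J

W_ext = ΔU = −mB cosθ₂ + mB cosθ₁ = mB(cosθ₁ − cosθ₂).
W = (3.13)(0.0207)·(cos150° − cos22°) = (0.06479)·(-1.7932) = -0.1162 J.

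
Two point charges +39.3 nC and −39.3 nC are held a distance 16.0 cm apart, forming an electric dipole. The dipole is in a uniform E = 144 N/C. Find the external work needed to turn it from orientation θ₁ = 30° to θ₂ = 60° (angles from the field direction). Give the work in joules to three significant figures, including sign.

W ≈ 3.31×10⁻⁷ J

Dipole moment p = qd = (3.93×10⁻⁸ C)(0.160 m) = 6.288×10⁻⁹ C·m.
W_ext = ΔU = U(θ₂) − U(θ₁) = −pE cosθ₂ − (−pE cosθ₁) = pE(cosθ₁ − cosθ₂).
W = (6.288×10⁻⁹)(144)·(cos30° − cos60°) = (9.055×10⁻⁷)·(+0.3660) = 3.314×10⁻⁷ J.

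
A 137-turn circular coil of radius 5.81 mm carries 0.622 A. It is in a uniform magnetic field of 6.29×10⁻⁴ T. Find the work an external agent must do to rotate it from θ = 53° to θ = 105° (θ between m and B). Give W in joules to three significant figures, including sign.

m = NIA = NIπa² = 137·(0.622)·π·(0.00581)² = 0.009037 A·m².
W_ext = ΔU = −mB cosθ₂ + mB cosθ₁ = mB(cosθ₁ − cosθ₂).
W = (0.009037)(6.29×10⁻⁴)·(cos53° − cos105°) = (5.684×10⁻⁶)·(+0.8606) = 4.892×10⁻⁶ J.

W ≈ 4.89×10⁻⁶ J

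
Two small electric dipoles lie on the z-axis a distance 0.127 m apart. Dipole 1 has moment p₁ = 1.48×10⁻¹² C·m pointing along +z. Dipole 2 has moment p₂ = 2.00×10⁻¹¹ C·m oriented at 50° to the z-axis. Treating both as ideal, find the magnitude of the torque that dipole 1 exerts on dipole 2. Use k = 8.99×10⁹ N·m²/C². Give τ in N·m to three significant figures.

τ ≈ 1.99×10⁻¹⁰ N·m

The second dipole sits on the axis of the first, so the field there is axial: E₁ = 2kp₁/r³ along +z.
E₁ = 2(8.99×10⁹)(1.48×10⁻¹²)/(0.127)³ = 12.99 N/C.
Torque on the second dipole: τ = p₂ E₁ sinθ.
τ = (2.00×10⁻¹¹)(12.99)·sin50° = 1.990×10⁻¹⁰ N·m.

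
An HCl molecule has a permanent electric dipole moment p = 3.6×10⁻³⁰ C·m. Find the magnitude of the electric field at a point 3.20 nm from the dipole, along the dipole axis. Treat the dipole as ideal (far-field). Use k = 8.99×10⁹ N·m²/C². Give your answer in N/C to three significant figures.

E ≈ 1.98×10⁶ N/C

On the dipole axis E = 2kp/r³.
E = 2·(8.99×10⁹)(3.60×10⁻³⁰) / (3.20×10⁻⁹)³ = 1.975×10⁶ N/C.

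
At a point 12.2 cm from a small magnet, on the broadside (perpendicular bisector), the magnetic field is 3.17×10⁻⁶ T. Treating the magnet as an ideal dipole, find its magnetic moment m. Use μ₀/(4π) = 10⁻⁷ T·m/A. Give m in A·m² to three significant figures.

m ≈ 0.0576 A·m²

In the equatorial plane B = (μ₀/4π)·m/r³, so m = Br³·4π/(μ₀).
m = (3.17×10⁻⁶)·(0.122)³ / (10⁻⁷) = 0.05756 A·m².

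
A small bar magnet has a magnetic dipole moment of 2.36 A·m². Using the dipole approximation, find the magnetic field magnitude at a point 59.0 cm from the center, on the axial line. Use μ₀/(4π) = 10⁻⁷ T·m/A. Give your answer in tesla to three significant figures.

On axis B = (μ₀/4π)·2m/r³.
B = 2·(10⁻⁷)·(2.36) / (0.590)³ = 2.298×10⁻⁶ T.

B ≈ 2.30×10⁻⁶ T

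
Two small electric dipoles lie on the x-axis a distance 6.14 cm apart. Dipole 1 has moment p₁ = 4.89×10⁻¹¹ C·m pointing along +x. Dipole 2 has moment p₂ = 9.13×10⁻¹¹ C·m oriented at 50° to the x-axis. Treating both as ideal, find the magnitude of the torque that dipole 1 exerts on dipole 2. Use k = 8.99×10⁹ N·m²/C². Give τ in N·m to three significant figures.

τ ≈ 2.66×10⁻⁷ N·m

The second dipole sits on the axis of the first, so the field there is axial: E₁ = 2kp₁/r³ along +x.
E₁ = 2(8.99×10⁹)(4.89×10⁻¹¹)/(0.0614)³ = 3798 N/C.
Torque on the second dipole: τ = p₂ E₁ sinθ.
τ = (9.13×10⁻¹¹)(3798)·sin50° = 2.657×10⁻⁷ N·m.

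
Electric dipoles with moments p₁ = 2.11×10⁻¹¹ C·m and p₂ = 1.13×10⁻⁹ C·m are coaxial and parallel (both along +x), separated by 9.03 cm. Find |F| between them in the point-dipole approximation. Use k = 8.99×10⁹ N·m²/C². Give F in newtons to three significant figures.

F ≈ 1.93×10⁻⁵ N

On-axis field of dipole 1 at distance r: E = 2kp₁/r³. Force on dipole 2 is F = p₂·dE/dr (gradient along axis).
dE/dr = −6kp₁/r⁴, so |F| = 6kp₁p₂/r⁴ (attractive for aligned moments).
F = 6(8.99×10⁹)(2.11×10⁻¹¹)(1.13×10⁻⁹)/(0.0903)⁴ = 1.934×10⁻⁵ N.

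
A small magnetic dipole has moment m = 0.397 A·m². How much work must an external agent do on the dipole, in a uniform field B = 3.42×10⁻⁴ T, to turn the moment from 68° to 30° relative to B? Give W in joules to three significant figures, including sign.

W ≈ -6.67×10⁻⁵ J

W_ext = ΔU = −mB cosθ₂ + mB cosθ₁ = mB(cosθ₁ − cosθ₂).
W = (0.397)(3.42×10⁻⁴)·(cos68° − cos30°) = (1.358×10⁻⁴)·(-0.4914) = -6.672×10⁻⁵ J.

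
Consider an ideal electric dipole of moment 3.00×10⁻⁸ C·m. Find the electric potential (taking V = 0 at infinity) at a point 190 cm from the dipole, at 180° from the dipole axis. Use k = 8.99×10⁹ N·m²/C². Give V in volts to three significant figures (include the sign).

V ≈ -74.7 V

The dipole potential is V = kp cosθ / r².
V = (8.99×10⁹)(3.00×10⁻⁸)·cos180° / (1.90)² = -74.71 V.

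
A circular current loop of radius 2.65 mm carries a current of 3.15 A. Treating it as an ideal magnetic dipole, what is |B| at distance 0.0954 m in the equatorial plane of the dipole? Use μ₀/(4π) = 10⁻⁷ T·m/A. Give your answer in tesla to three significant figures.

Magnetic moment m = IA = Iπa² = (3.15)·π·(0.00265)² = 6.949×10⁻⁵ A·m².
In the equatorial plane B = (μ₀/4π)·m/r³ (half the axial value).
B = (10⁻⁷)·(6.949×10⁻⁵) / (0.0954)³ = 8.003×10⁻⁹ T.

B ≈ 8.00×10⁻⁹ T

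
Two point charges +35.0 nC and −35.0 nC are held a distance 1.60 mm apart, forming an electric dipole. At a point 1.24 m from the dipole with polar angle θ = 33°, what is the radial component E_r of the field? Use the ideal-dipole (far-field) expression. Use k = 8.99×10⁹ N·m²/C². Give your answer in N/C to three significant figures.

Dipole moment p = qd = (3.50×10⁻⁸ C)(0.00160 m) = 5.60×10⁻¹¹ C·m.
For a dipole, E_r = (2kp cosθ)/r³.
kp/r³ = (8.99×10⁹)(5.60×10⁻¹¹)/(1.24)³ = 0.2640 N/C.
E_r = 2·0.2640·cos33° = 0.4429 N/C.

E_r ≈ 0.443 N/C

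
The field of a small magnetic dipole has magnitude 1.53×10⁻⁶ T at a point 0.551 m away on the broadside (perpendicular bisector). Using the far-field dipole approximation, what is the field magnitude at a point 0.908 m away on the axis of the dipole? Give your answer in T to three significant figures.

Dipole fields scale as 1/r³ in the far field.
The axial field is twice the equatorial field at the same r, so the geometry factor is 2/1.
B₂ = B₁ · (2/1) · (r₁/r₂)³ = 1.53×10⁻⁶ · 2 · (0.551/0.908)³.
(r₁/r₂)³ = (0.6068)³ = 0.2235.
B₂ ≈ 6.838×10⁻⁷ T.

B ≈ 6.84×10⁻⁷ T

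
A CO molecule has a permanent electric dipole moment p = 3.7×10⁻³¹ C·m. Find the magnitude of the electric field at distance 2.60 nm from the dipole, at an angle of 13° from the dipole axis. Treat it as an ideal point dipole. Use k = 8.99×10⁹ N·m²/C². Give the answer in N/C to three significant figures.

E ≈ 3.71×10⁵ N/C

At angle θ the dipole field magnitude is E = (kp/r³)·√(1 + 3cos²θ).
kp/r³ = (8.99×10⁹)(3.70×10⁻³¹) / (2.60×10⁻⁹)³ = 1.893×10⁵ N/C.
√(1 + 3cos²13°) = √(1 + 3·0.9494) = √3.8482 ≈ 1.9617.
E ≈ 1.893×10⁵ × 1.962 = 3.713×10⁵ N/C.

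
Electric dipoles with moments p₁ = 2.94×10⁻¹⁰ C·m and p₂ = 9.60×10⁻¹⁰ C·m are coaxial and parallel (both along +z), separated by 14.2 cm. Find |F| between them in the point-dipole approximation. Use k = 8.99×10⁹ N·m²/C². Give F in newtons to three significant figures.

On-axis field of dipole 1 at distance r: E = 2kp₁/r³. Force on dipole 2 is F = p₂·dE/dr (gradient along axis).
dE/dr = −6kp₁/r⁴, so |F| = 6kp₁p₂/r⁴ (attractive for aligned moments).
F = 6(8.99×10⁹)(2.94×10⁻¹⁰)(9.60×10⁻¹⁰)/(0.142)⁴ = 3.744×10⁻⁵ N.

F ≈ 3.74×10⁻⁵ N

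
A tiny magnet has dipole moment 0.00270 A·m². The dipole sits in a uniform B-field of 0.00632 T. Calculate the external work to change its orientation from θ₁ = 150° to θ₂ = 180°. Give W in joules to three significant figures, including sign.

W ≈ 2.29×10⁻⁶ J

W_ext = ΔU = −mB cosθ₂ + mB cosθ₁ = mB(cosθ₁ − cosθ₂).
W = (0.00270)(0.00632)·(cos150° − cos180°) = (1.706×10⁻⁵)·(+0.1340) = 2.286×10⁻⁶ J.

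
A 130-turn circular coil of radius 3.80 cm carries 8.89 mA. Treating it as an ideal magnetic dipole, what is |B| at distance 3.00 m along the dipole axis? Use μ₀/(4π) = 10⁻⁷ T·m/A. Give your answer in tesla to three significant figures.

m = NIA = NIπa² = 130·(0.00889)·π·(0.0380)² = 0.005243 A·m².
On axis B = (μ₀/4π)·2m/r³.
B = 2·(10⁻⁷)·(0.005243) / (3.00)³ = 3.884×10⁻¹¹ T.

B ≈ 3.88×10⁻¹¹ T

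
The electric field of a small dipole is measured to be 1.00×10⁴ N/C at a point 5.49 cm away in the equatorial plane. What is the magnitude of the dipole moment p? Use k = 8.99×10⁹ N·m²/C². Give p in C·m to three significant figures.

In the equatorial plane E = kp/r³, so p = Er³/(k).
p = (1.00×10⁴)·(0.0549)³ / (8.99×10⁹) = 1.841×10⁻¹⁰ C·m.

p ≈ 1.84×10⁻¹⁰ C·m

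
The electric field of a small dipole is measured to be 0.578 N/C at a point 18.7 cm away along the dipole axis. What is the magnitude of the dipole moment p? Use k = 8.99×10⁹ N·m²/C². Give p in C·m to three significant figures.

On axis E = 2kp/r³, so p = Er³/(2k).
p = (0.578)·(0.187)³ / (2·8.99×10⁹) = 2.102×10⁻¹³ C·m.

p ≈ 2.10×10⁻¹³ C·m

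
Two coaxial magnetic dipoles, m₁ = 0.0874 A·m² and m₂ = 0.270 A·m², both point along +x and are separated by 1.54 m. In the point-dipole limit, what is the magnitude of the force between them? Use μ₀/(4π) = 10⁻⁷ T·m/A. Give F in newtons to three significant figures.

F ≈ 2.52×10⁻⁹ N

On-axis B of dipole 1: B = (μ₀/4π)·2m₁/r³. Force on dipole 2: F = m₂·dB/dr.
dB/dr = −(μ₀/4π)·6m₁/r⁴, so |F| = (μ₀/4π)·6m₁m₂/r⁴.
F = 6(10⁻⁷)(0.0874)(0.270)/(1.54)⁴ = 2.517×10⁻⁹ N.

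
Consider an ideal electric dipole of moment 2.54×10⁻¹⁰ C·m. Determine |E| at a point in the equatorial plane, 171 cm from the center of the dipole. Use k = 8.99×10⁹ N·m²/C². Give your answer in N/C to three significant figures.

On the perpendicular bisector E = kp/r³ (half the axial value at the same distance).
E = (8.99×10⁹)(2.54×10⁻¹⁰) / (1.71)³ = 0.4567 N/C.

E ≈ 0.457 N/C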